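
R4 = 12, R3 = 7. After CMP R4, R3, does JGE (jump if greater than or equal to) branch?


Trace:
  R4 = 12, R3 = 7
  CMP R4, R3  → compares 12 vs 7
  JGE checks: is 12 greater than or equal to 7?
  12 > 7, so condition is true
Branch taken: Yes

Yes


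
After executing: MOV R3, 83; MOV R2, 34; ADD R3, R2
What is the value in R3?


Register state trace:
  MOV R3, 83  → R3 = 83
  MOV R2, 34  → R2 = 34
  ADD R3, R2  → R3 = 83 + 34 = 117
Final: R3 = 117

117


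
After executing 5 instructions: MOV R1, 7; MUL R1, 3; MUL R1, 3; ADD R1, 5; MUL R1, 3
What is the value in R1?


Register state trace:
  MOV R1, 7  → R1 = 7
  MUL R1, 3  → R1 = 7 * 3 = 21
  MUL R1, 3  → R1 = 21 * 3 = 63
  ADD R1, 5  → R1 = 63 + 5 = 68
  MUL R1, 3  → R1 = 68 * 3 = 204
Final: R1 = 204

204


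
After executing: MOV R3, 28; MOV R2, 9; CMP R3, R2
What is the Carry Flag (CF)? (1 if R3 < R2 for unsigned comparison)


Register state trace:
  MOV R3, 28  → R3 = 28
  MOV R2, 9  → R2 = 9
  CMP R3, R2  → unsigned 28 - 9: no borrow
  28 >= 9, so CF = 0
CF = 0

0


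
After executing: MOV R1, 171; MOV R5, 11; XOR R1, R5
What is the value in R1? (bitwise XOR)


Register state trace:
  MOV R1, 171  → R1 = 171 (0b10101011)
  MOV R5, 11  → R5 = 11 (0b00001011)
  XOR R1, R5  → R1 = 171 XOR 11 = 160 (0b10100000)
Final: R1 = 160

160


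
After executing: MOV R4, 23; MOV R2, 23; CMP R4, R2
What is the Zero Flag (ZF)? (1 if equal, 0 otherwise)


Register state trace:
  MOV R4, 23  → R4 = 23
  MOV R2, 23  → R2 = 23
  CMP R4, R2  → computes 23 - 23 = 0
  Result is zero, so values are equal
ZF = 1

1


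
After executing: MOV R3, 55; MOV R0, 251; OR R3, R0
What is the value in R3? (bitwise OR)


Register state trace:
  MOV R3, 55  → R3 = 55 (0b00110111)
  MOV R0, 251  → R0 = 251 (0b11111011)
  OR R3, R0   → R3 = 55 OR 251 = 255 (0b11111111)
Final: R3 = 255

255


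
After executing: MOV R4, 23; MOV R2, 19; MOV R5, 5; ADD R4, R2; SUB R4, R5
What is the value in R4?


Register state trace:
  MOV R4, 23  → R4 = 23
  MOV R2, 19  → R2 = 19
  MOV R5, 5  → R5 = 5
  ADD R4, R2  → R4 = 23 + 19 = 42
  SUB R4, R5  → R4 = 42 - 5 = 37
Final: R4 = 37

37


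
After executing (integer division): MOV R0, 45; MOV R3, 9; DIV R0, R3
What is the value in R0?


Register state trace:
  MOV R0, 45  → R0 = 45
  MOV R3, 9  → R3 = 9
  DIV R0, R3  → R0 = 45 // 9 = 5
Final: R0 = 5

5


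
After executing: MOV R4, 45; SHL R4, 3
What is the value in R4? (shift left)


Register state trace:
  MOV R4, 45  → R4 = 45
  SHL R4, 3  → R4 = 45 << 3 = 45 * 2^3 = 360
Final: R4 = 360

360


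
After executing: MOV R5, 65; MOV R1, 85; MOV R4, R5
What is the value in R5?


Register state trace:
  MOV R5, 65  → R5 = 65
  MOV R1, 85  → R1 = 85
  MOV R4, R5  → R4 = 65
Final: R5 = 65

65


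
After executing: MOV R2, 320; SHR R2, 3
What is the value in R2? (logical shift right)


Register state trace:
  MOV R2, 320  → R2 = 320
  SHR R2, 3  → R2 = 320 >> 3 = 320 // 2^3 = 40
Final: R2 = 40

40


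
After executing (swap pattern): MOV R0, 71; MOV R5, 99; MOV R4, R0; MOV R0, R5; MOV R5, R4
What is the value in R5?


Register state trace (swap pattern):
  MOV R0, 71  → R0 = 71
  MOV R5, 99  → R5 = 99
  MOV R4, R0  → R4 = 71  (save R0)
  MOV R0, R5  → R0 = 99  (R0 gets R5's value)
  MOV R5, R4  → R5 = 71  (R5 gets saved value)
Final: R5 = 71

71


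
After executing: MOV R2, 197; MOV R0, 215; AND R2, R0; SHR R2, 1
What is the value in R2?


Register state trace:
  MOV R2, 197  → R2 = 197 (0b11000101)
  MOV R0, 215  → R0 = 215 (0b11010111)
  AND R2, R0  → R2 = 197 AND 215 = 197 (0b11000101)
  SHR R2, 1  → R2 = 197 >> 1 = 98
Final: R2 = 98

98


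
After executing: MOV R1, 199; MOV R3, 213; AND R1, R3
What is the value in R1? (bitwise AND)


Register state trace:
  MOV R1, 199  → R1 = 199 (0b11000111)
  MOV R3, 213  → R3 = 213 (0b11010101)
  AND R1, R3  → R1 = 199 AND 213 = 197 (0b11000101)
Final: R1 = 197

197


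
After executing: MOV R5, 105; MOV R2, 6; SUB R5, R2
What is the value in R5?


Register state trace:
  MOV R5, 105  → R5 = 105
  MOV R2, 6  → R2 = 6
  SUB R5, R2  → R5 = 105 - 6 = 99
Final: R5 = 99

99


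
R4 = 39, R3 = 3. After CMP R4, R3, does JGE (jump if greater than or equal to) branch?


Trace:
  R4 = 39, R3 = 3
  CMP R4, R3  → compares 39 vs 3
  JGE checks: is 39 greater than or equal to 3?
  39 > 3, so condition is true
Branch taken: Yes

Yes


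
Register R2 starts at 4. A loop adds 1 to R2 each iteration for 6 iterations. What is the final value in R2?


Starting value: R2 = 4
  Iter 1: R2 = 4 + 1 = 5
  Iter 2: R2 = 5 + 1 = 6
  Iter 3: R2 = 6 + 1 = 7
  Iter 4: R2 = 7 + 1 = 8
  Iter 5: R2 = 8 + 1 = 9
  Iter 6: R2 = 9 + 1 = 10
Final: R2 = 10

10


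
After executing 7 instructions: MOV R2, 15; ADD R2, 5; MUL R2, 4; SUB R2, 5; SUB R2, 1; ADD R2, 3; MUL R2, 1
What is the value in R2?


Register state trace:
  MOV R2, 15  → R2 = 15
  ADD R2, 5  → R2 = 15 + 5 = 20
  MUL R2, 4  → R2 = 20 * 4 = 80
  SUB R2, 5  → R2 = 80 - 5 = 75
  SUB R2, 1  → R2 = 75 - 1 = 74
  ADD R2, 3  → R2 = 74 + 3 = 77
  MUL R2, 1  → R2 = 77 * 1 = 77
Final: R2 = 77

77


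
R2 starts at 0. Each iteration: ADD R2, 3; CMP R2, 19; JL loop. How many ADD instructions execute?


Loop trace (R2 starts at 0, target 19, step 3):
  ADD #1: R2 = 0 + 3 = 3  → 3 < 19, loop
  ADD #2: R2 = 3 + 3 = 6  → 6 < 19, loop
  ADD #3: R2 = 6 + 3 = 9  → 9 < 19, loop
  ADD #4: R2 = 9 + 3 = 12  → 12 < 19, loop
  ADD #5: R2 = 12 + 3 = 15  → 15 < 19, loop
  ADD #6: R2 = 15 + 3 = 18  → 18 < 19, loop
  ADD #7: R2 = 18 + 3 = 21  → 21 >= 19, exit
Total ADD instructions: 7

7


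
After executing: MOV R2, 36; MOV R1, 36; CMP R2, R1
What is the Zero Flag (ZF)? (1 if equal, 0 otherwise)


Register state trace:
  MOV R2, 36  → R2 = 36
  MOV R1, 36  → R1 = 36
  CMP R2, R1  → computes 36 - 36 = 0
  Result is zero, so values are equal
ZF = 1

1


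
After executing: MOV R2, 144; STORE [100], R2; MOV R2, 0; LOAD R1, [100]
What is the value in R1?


Register and memory trace:
  MOV R2, 144  → R2 = 144
  STORE [100], R2  → mem[100] = 144
  MOV R2, 0  → R2 = 0
  LOAD R1, [100]  → R1 = mem[100] = 144
Final: R1 = 144

144


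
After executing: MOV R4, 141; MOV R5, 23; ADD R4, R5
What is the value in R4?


Register state trace:
  MOV R4, 141  → R4 = 141
  MOV R5, 23  → R5 = 23
  ADD R4, R5  → R4 = 141 + 23 = 164
Final: R4 = 164

164


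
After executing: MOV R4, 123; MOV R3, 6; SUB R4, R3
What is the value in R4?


Register state trace:
  MOV R4, 123  → R4 = 123
  MOV R3, 6  → R3 = 6
  SUB R4, R3  → R4 = 123 - 6 = 117
Final: R4 = 117

117


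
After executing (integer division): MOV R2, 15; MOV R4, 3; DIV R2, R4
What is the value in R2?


Register state trace:
  MOV R2, 15  → R2 = 15
  MOV R4, 3  → R4 = 3
  DIV R2, R4  → R2 = 15 // 3 = 5
Final: R2 = 5

5


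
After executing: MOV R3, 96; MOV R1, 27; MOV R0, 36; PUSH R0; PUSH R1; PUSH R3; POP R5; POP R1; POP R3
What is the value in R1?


Stack trace (top is rightmost):
  MOV R3, 96  → R3 = 96
  MOV R1, 27  → R1 = 27
  MOV R0, 36  → R0 = 36
  PUSH R0  → stack: [36]
  PUSH R1  → stack: [36, 27]
  PUSH R3  → stack: [36, 27, 96]
  POP R5  → R5 = 96, stack: [36, 27]
  POP R1  → R1 = 27, stack: [36]
  POP R3  → R3 = 36, stack: []
Final: R1 = 27

27


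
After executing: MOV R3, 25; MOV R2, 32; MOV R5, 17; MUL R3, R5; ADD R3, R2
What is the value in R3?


Register state trace:
  MOV R3, 25  → R3 = 25
  MOV R2, 32  → R2 = 32
  MOV R5, 17  → R5 = 17
  MUL R3, R5  → R3 = 25 * 17 = 425
  ADD R3, R2  → R3 = 425 + 32 = 457
Final: R3 = 457

457


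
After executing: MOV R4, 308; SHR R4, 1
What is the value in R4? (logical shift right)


Register state trace:
  MOV R4, 308  → R4 = 308
  SHR R4, 1  → R4 = 308 >> 1 = 308 // 2^1 = 154
Final: R4 = 154

154


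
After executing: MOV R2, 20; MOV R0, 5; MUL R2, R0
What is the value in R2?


Register state trace:
  MOV R2, 20  → R2 = 20
  MOV R0, 5  → R0 = 5
  MUL R2, R0  → R2 = 20 * 5 = 100
Final: R2 = 100

100


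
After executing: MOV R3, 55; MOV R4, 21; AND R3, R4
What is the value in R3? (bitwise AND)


Register state trace:
  MOV R3, 55  → R3 = 55 (0b00110111)
  MOV R4, 21  → R4 = 21 (0b00010101)
  AND R3, R4  → R3 = 55 AND 21 = 21 (0b00010101)
Final: R3 = 21

21


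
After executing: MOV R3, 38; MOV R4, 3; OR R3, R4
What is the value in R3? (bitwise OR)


Register state trace:
  MOV R3, 38  → R3 = 38 (0b00100110)
  MOV R4, 3  → R4 = 3 (0b00000011)
  OR R3, R4   → R3 = 38 OR 3 = 39 (0b00100111)
Final: R3 = 39

39


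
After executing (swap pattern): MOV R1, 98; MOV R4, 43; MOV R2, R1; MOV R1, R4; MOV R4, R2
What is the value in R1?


Register state trace (swap pattern):
  MOV R1, 98  → R1 = 98
  MOV R4, 43  → R4 = 43
  MOV R2, R1  → R2 = 98  (save R1)
  MOV R1, R4  → R1 = 43  (R1 gets R4's value)
  MOV R4, R2  → R4 = 98  (R4 gets saved value)
Final: R1 = 43

43


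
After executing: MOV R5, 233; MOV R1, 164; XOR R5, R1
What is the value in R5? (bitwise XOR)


Register state trace:
  MOV R5, 233  → R5 = 233 (0b11101001)
  MOV R1, 164  → R1 = 164 (0b10100100)
  XOR R5, R1  → R5 = 233 XOR 164 = 77 (0b01001101)
Final: R5 = 77

77


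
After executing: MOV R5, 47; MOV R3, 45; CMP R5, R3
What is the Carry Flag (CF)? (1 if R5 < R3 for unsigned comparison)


Register state trace:
  MOV R5, 47  → R5 = 47
  MOV R3, 45  → R3 = 45
  CMP R5, R3  → unsigned 47 - 45: no borrow
  47 >= 45, so CF = 0
CF = 0

0


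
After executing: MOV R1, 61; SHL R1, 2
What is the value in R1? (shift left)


Register state trace:
  MOV R1, 61  → R1 = 61
  SHL R1, 2  → R1 = 61 << 2 = 61 * 2^2 = 244
Final: R1 = 244

244


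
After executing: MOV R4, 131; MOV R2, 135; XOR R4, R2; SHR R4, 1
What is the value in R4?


Register state trace:
  MOV R4, 131  → R4 = 131 (0b10000011)
  MOV R2, 135  → R2 = 135 (0b10000111)
  XOR R4, R2  → R4 = 131 XOR 135 = 4 (0b00000100)
  SHR R4, 1  → R4 = 4 >> 1 = 2
Final: R4 = 2

2


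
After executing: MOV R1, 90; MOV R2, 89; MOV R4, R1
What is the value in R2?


Register state trace:
  MOV R1, 90  → R1 = 90
  MOV R2, 89  → R2 = 89
  MOV R4, R1  → R4 = 90
Final: R2 = 89

89


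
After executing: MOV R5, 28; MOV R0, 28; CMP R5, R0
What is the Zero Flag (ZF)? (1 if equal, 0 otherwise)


Register state trace:
  MOV R5, 28  → R5 = 28
  MOV R0, 28  → R0 = 28
  CMP R5, R0  → computes 28 - 28 = 0
  Result is zero, so values are equal
ZF = 1

1


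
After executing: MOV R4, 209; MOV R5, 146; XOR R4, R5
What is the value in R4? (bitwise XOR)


Register state trace:
  MOV R4, 209  → R4 = 209 (0b11010001)
  MOV R5, 146  → R5 = 146 (0b10010010)
  XOR R4, R5  → R4 = 209 XOR 146 = 67 (0b01000011)
Final: R4 = 67

67


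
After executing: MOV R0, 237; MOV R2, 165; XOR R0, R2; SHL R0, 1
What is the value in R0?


Register state trace:
  MOV R0, 237  → R0 = 237 (0b11101101)
  MOV R2, 165  → R2 = 165 (0b10100101)
  XOR R0, R2  → R0 = 237 XOR 165 = 72 (0b01001000)
  SHL R0, 1  → R0 = 72 << 1 = 144
Final: R0 = 144

144


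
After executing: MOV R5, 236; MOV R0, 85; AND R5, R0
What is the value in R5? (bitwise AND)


Register state trace:
  MOV R5, 236  → R5 = 236 (0b11101100)
  MOV R0, 85  → R0 = 85 (0b01010101)
  AND R5, R0  → R5 = 236 AND 85 = 68 (0b01000100)
Final: R5 = 68

68


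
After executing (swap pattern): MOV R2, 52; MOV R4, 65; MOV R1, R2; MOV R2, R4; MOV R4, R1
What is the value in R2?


Register state trace (swap pattern):
  MOV R2, 52  → R2 = 52
  MOV R4, 65  → R4 = 65
  MOV R1, R2  → R1 = 52  (save R2)
  MOV R2, R4  → R2 = 65  (R2 gets R4's value)
  MOV R4, R1  → R4 = 52  (R4 gets saved value)
Final: R2 = 65

65


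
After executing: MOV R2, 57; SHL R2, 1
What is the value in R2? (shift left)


Register state trace:
  MOV R2, 57  → R2 = 57
  SHL R2, 1  → R2 = 57 << 1 = 57 * 2^1 = 114
Final: R2 = 114

114


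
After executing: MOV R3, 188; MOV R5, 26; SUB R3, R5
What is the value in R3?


Register state trace:
  MOV R3, 188  → R3 = 188
  MOV R5, 26  → R5 = 26
  SUB R3, R5  → R3 = 188 - 26 = 162
Final: R3 = 162

162


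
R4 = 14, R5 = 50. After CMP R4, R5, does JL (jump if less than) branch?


Trace:
  R4 = 14, R5 = 50
  CMP R4, R5  → compares 14 vs 50
  JL checks: is 14 less than 50?
  14 < 50, so condition is true
Branch taken: Yes

Yes


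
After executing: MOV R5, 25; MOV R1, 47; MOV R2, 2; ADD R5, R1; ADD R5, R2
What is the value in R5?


Register state trace:
  MOV R5, 25  → R5 = 25
  MOV R1, 47  → R1 = 47
  MOV R2, 2  → R2 = 2
  ADD R5, R1  → R5 = 25 + 47 = 72
  ADD R5, R2  → R5 = 72 + 2 = 74
Final: R5 = 74

74


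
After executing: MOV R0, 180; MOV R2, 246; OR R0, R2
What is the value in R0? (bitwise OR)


Register state trace:
  MOV R0, 180  → R0 = 180 (0b10110100)
  MOV R2, 246  → R2 = 246 (0b11110110)
  OR R0, R2   → R0 = 180 OR 246 = 246 (0b11110110)
Final: R0 = 246

246


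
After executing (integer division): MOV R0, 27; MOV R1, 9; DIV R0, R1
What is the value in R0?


Register state trace:
  MOV R0, 27  → R0 = 27
  MOV R1, 9  → R1 = 9
  DIV R0, R1  → R0 = 27 // 9 = 3
Final: R0 = 3

3


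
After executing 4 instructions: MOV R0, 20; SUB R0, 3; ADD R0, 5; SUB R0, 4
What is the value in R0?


Register state trace:
  MOV R0, 20  → R0 = 20
  SUB R0, 3  → R0 = 20 - 3 = 17
  ADD R0, 5  → R0 = 17 + 5 = 22
  SUB R0, 4  → R0 = 22 - 4 = 18
Final: R0 = 18

18


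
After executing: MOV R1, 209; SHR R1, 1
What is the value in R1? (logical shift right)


Register state trace:
  MOV R1, 209  → R1 = 209
  SHR R1, 1  → R1 = 209 >> 1 = 209 // 2^1 = 104
Final: R1 = 104

104


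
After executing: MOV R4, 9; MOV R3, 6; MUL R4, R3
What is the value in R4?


Register state trace:
  MOV R4, 9  → R4 = 9
  MOV R3, 6  → R3 = 6
  MUL R4, R3  → R4 = 9 * 6 = 54
Final: R4 = 54

54


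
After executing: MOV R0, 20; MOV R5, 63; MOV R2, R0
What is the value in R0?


Register state trace:
  MOV R0, 20  → R0 = 20
  MOV R5, 63  → R5 = 63
  MOV R2, R0  → R2 = 20
Final: R0 = 20

20


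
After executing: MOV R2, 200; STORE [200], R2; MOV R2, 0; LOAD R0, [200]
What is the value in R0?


Register and memory trace:
  MOV R2, 200  → R2 = 200
  STORE [200], R2  → mem[200] = 200
  MOV R2, 0  → R2 = 0
  LOAD R0, [200]  → R0 = mem[200] = 200
Final: R0 = 200

200


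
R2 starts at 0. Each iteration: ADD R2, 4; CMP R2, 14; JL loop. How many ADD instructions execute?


Loop trace (R2 starts at 0, target 14, step 4):
  ADD #1: R2 = 0 + 4 = 4  → 4 < 14, loop
  ADD #2: R2 = 4 + 4 = 8  → 8 < 14, loop
  ADD #3: R2 = 8 + 4 = 12  → 12 < 14, loop
  ADD #4: R2 = 12 + 4 = 16  → 16 >= 14, exit
Total ADD instructions: 4

4


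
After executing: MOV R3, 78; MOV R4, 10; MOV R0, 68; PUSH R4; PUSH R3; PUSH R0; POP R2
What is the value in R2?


Stack trace (top is rightmost):
  MOV R3, 78  → R3 = 78
  MOV R4, 10  → R4 = 10
  MOV R0, 68  → R0 = 68
  PUSH R4  → stack: [10]
  PUSH R3  → stack: [10, 78]
  PUSH R0  → stack: [10, 78, 68]
  POP R2  → R2 = 68, stack: [10, 78]
Final: R2 = 68

68


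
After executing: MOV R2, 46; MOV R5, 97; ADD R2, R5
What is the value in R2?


Register state trace:
  MOV R2, 46  → R2 = 46
  MOV R5, 97  → R5 = 97
  ADD R2, R5  → R2 = 46 + 97 = 143
Final: R2 = 143

143


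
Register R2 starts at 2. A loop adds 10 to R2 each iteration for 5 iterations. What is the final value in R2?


Starting value: R2 = 2
  Iter 1: R2 = 2 + 10 = 12
  Iter 2: R2 = 12 + 10 = 22
  Iter 3: R2 = 22 + 10 = 32
  Iter 4: R2 = 32 + 10 = 42
  Iter 5: R2 = 42 + 10 = 52
Final: R2 = 52

52


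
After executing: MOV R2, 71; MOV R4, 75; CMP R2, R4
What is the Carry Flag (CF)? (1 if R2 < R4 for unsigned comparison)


Register state trace:
  MOV R2, 71  → R2 = 71
  MOV R4, 75  → R4 = 75
  CMP R2, R4  → unsigned 71 - 75: borrow occurs
  71 < 75, so CF = 1
CF = 1

1


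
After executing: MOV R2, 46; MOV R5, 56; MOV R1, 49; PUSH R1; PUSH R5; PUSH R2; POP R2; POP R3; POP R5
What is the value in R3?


Stack trace (top is rightmost):
  MOV R2, 46  → R2 = 46
  MOV R5, 56  → R5 = 56
  MOV R1, 49  → R1 = 49
  PUSH R1  → stack: [49]
  PUSH R5  → stack: [49, 56]
  PUSH R2  → stack: [49, 56, 46]
  POP R2  → R2 = 46, stack: [49, 56]
  POP R3  → R3 = 56, stack: [49]
  POP R5  → R5 = 49, stack: []
Final: R3 = 56

56


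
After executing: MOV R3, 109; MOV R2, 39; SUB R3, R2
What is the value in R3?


Register state trace:
  MOV R3, 109  → R3 = 109
  MOV R2, 39  → R2 = 39
  SUB R3, R2  → R3 = 109 - 39 = 70
Final: R3 = 70

70


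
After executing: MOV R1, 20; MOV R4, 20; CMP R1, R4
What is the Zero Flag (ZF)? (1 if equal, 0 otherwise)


Register state trace:
  MOV R1, 20  → R1 = 20
  MOV R4, 20  → R4 = 20
  CMP R1, R4  → computes 20 - 20 = 0
  Result is zero, so values are equal
ZF = 1

1


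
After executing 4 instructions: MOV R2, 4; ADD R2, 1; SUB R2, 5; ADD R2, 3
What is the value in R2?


Register state trace:
  MOV R2, 4  → R2 = 4
  ADD R2, 1  → R2 = 4 + 1 = 5
  SUB R2, 5  → R2 = 5 - 5 = 0
  ADD R2, 3  → R2 = 0 + 3 = 3
Final: R2 = 3

3


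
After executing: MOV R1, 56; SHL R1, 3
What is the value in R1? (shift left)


Register state trace:
  MOV R1, 56  → R1 = 56
  SHL R1, 3  → R1 = 56 << 3 = 56 * 2^3 = 448
Final: R1 = 448

448


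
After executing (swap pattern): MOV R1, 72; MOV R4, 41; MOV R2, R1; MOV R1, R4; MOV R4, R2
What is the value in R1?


Register state trace (swap pattern):
  MOV R1, 72  → R1 = 72
  MOV R4, 41  → R4 = 41
  MOV R2, R1  → R2 = 72  (save R1)
  MOV R1, R4  → R1 = 41  (R1 gets R4's value)
  MOV R4, R2  → R4 = 72  (R4 gets saved value)
Final: R1 = 41

41


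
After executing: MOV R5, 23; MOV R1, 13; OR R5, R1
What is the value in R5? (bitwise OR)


Register state trace:
  MOV R5, 23  → R5 = 23 (0b00010111)
  MOV R1, 13  → R1 = 13 (0b00001101)
  OR R5, R1   → R5 = 23 OR 13 = 31 (0b00011111)
Final: R5 = 31

31


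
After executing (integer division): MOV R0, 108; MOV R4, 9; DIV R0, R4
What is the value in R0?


Register state trace:
  MOV R0, 108  → R0 = 108
  MOV R4, 9  → R4 = 9
  DIV R0, R4  → R0 = 108 // 9 = 12
Final: R0 = 12

12


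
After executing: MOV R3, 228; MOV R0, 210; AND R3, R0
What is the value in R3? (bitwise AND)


Register state trace:
  MOV R3, 228  → R3 = 228 (0b11100100)
  MOV R0, 210  → R0 = 210 (0b11010010)
  AND R3, R0  → R3 = 228 AND 210 = 192 (0b11000000)
Final: R3 = 192

192


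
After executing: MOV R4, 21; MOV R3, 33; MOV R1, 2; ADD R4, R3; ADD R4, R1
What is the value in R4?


Register state trace:
  MOV R4, 21  → R4 = 21
  MOV R3, 33  → R3 = 33
  MOV R1, 2  → R1 = 2
  ADD R4, R3  → R4 = 21 + 33 = 54
  ADD R4, R1  → R4 = 54 + 2 = 56
Final: R4 = 56

56


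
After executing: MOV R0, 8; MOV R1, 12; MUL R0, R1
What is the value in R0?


Register state trace:
  MOV R0, 8  → R0 = 8
  MOV R1, 12  → R1 = 12
  MUL R0, R1  → R0 = 8 * 12 = 96
Final: R0 = 96

96


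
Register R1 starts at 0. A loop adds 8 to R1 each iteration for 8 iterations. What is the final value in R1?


Starting value: R1 = 0
  Iter 1: R1 = 0 + 8 = 8
  Iter 2: R1 = 8 + 8 = 16
  Iter 3: R1 = 16 + 8 = 24
  Iter 4: R1 = 24 + 8 = 32
  Iter 5: R1 = 32 + 8 = 40
  Iter 6: R1 = 40 + 8 = 48
  Iter 7: R1 = 48 + 8 = 56
  Iter 8: R1 = 56 + 8 = 64
Final: R1 = 64

64


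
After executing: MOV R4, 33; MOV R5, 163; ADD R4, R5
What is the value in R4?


Register state trace:
  MOV R4, 33  → R4 = 33
  MOV R5, 163  → R5 = 163
  ADD R4, R5  → R4 = 33 + 163 = 196
Final: R4 = 196

196


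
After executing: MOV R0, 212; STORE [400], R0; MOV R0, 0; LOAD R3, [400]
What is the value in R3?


Register and memory trace:
  MOV R0, 212  → R0 = 212
  STORE [400], R0  → mem[400] = 212
  MOV R0, 0  → R0 = 0
  LOAD R3, [400]  → R3 = mem[400] = 212
Final: R3 = 212

212


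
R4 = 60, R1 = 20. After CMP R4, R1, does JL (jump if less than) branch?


Trace:
  R4 = 60, R1 = 20
  CMP R4, R1  → compares 60 vs 20
  JL checks: is 60 less than 20?
  60 > 20, so condition is false
Branch taken: No

No


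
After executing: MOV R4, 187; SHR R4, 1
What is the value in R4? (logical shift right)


Register state trace:
  MOV R4, 187  → R4 = 187
  SHR R4, 1  → R4 = 187 >> 1 = 187 // 2^1 = 93
Final: R4 = 93

93


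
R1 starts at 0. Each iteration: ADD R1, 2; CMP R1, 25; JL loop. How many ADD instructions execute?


Loop trace (R1 starts at 0, target 25, step 2):
  ADD #1: R1 = 0 + 2 = 2  → 2 < 25, loop
  ADD #2: R1 = 2 + 2 = 4  → 4 < 25, loop
  ADD #3: R1 = 4 + 2 = 6  → 6 < 25, loop
  ADD #4: R1 = 6 + 2 = 8  → 8 < 25, loop
  ADD #5: R1 = 8 + 2 = 10  → 10 < 25, loop
  ADD #6: R1 = 10 + 2 = 12  → 12 < 25, loop
  ADD #7: R1 = 12 + 2 = 14  → 14 < 25, loop
  ADD #8: R1 = 14 + 2 = 16  → 16 < 25, loop
  ADD #9: R1 = 16 + 2 = 18  → 18 < 25, loop
  ADD #10: R1 = 18 + 2 = 20  → 20 < 25, loop
  ADD #11: R1 = 20 + 2 = 22  → 22 < 25, loop
  ADD #12: R1 = 22 + 2 = 24  → 24 < 25, loop
  ADD #13: R1 = 24 + 2 = 26  → 26 >= 25, exit
Total ADD instructions: 13

13


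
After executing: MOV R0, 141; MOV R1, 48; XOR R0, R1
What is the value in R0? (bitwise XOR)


Register state trace:
  MOV R0, 141  → R0 = 141 (0b10001101)
  MOV R1, 48  → R1 = 48 (0b00110000)
  XOR R0, R1  → R0 = 141 XOR 48 = 189 (0b10111101)
Final: R0 = 189

189


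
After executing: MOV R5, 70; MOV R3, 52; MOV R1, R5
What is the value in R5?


Register state trace:
  MOV R5, 70  → R5 = 70
  MOV R3, 52  → R3 = 52
  MOV R1, R5  → R1 = 70
Final: R5 = 70

70


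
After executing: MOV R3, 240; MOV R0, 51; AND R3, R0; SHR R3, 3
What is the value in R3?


Register state trace:
  MOV R3, 240  → R3 = 240 (0b11110000)
  MOV R0, 51  → R0 = 51 (0b00110011)
  AND R3, R0  → R3 = 240 AND 51 = 48 (0b00110000)
  SHR R3, 3  → R3 = 48 >> 3 = 6
Final: R3 = 6

6


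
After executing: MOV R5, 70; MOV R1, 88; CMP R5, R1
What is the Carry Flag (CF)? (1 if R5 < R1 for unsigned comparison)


Register state trace:
  MOV R5, 70  → R5 = 70
  MOV R1, 88  → R1 = 88
  CMP R5, R1  → unsigned 70 - 88: borrow occurs
  70 < 88, so CF = 1
CF = 1

1


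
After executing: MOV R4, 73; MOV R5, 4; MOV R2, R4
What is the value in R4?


Register state trace:
  MOV R4, 73  → R4 = 73
  MOV R5, 4  → R5 = 4
  MOV R2, R4  → R2 = 73
Final: R4 = 73

73


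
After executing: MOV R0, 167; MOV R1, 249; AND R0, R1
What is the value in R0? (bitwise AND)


Register state trace:
  MOV R0, 167  → R0 = 167 (0b10100111)
  MOV R1, 249  → R1 = 249 (0b11111001)
  AND R0, R1  → R0 = 167 AND 249 = 161 (0b10100001)
Final: R0 = 161

161


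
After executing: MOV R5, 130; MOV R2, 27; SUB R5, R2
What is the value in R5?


Register state trace:
  MOV R5, 130  → R5 = 130
  MOV R2, 27  → R2 = 27
  SUB R5, R2  → R5 = 130 - 27 = 103
Final: R5 = 103

103


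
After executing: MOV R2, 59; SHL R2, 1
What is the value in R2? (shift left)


Register state trace:
  MOV R2, 59  → R2 = 59
  SHL R2, 1  → R2 = 59 << 1 = 59 * 2^1 = 118
Final: R2 = 118

118


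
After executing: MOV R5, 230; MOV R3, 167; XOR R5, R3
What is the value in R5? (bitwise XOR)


Register state trace:
  MOV R5, 230  → R5 = 230 (0b11100110)
  MOV R3, 167  → R3 = 167 (0b10100111)
  XOR R5, R3  → R5 = 230 XOR 167 = 65 (0b01000001)
Final: R5 = 65

65


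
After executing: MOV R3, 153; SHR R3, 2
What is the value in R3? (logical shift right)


Register state trace:
  MOV R3, 153  → R3 = 153
  SHR R3, 2  → R3 = 153 >> 2 = 153 // 2^2 = 38
Final: R3 = 38

38


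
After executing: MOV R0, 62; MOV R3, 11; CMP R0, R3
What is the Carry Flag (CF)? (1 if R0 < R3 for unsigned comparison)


Register state trace:
  MOV R0, 62  → R0 = 62
  MOV R3, 11  → R3 = 11
  CMP R0, R3  → unsigned 62 - 11: no borrow
  62 >= 11, so CF = 0
CF = 0

0


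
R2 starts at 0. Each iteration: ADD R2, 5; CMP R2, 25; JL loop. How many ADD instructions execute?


Loop trace (R2 starts at 0, target 25, step 5):
  ADD #1: R2 = 0 + 5 = 5  → 5 < 25, loop
  ADD #2: R2 = 5 + 5 = 10  → 10 < 25, loop
  ADD #3: R2 = 10 + 5 = 15  → 15 < 25, loop
  ADD #4: R2 = 15 + 5 = 20  → 20 < 25, loop
  ADD #5: R2 = 20 + 5 = 25  → 25 >= 25, exit
Total ADD instructions: 5

5


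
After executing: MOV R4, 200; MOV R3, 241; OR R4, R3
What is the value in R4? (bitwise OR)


Register state trace:
  MOV R4, 200  → R4 = 200 (0b11001000)
  MOV R3, 241  → R3 = 241 (0b11110001)
  OR R4, R3   → R4 = 200 OR 241 = 249 (0b11111001)
Final: R4 = 249

249


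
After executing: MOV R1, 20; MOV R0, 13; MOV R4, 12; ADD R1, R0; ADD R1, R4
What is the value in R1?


Register state trace:
  MOV R1, 20  → R1 = 20
  MOV R0, 13  → R0 = 13
  MOV R4, 12  → R4 = 12
  ADD R1, R0  → R1 = 20 + 13 = 33
  ADD R1, R4  → R1 = 33 + 12 = 45
Final: R1 = 45

45


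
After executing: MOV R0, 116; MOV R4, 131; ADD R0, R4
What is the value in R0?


Register state trace:
  MOV R0, 116  → R0 = 116
  MOV R4, 131  → R4 = 131
  ADD R0, R4  → R0 = 116 + 131 = 247
Final: R0 = 247

247


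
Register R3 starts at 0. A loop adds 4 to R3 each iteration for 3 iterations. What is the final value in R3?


Starting value: R3 = 0
  Iter 1: R3 = 0 + 4 = 4
  Iter 2: R3 = 4 + 4 = 8
  Iter 3: R3 = 8 + 4 = 12
Final: R3 = 12

12


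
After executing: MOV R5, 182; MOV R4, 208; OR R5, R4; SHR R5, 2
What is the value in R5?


Register state trace:
  MOV R5, 182  → R5 = 182 (0b10110110)
  MOV R4, 208  → R4 = 208 (0b11010000)
  OR R5, R4  → R5 = 182 OR 208 = 246 (0b11110110)
  SHR R5, 2  → R5 = 246 >> 2 = 61
Final: R5 = 61

61


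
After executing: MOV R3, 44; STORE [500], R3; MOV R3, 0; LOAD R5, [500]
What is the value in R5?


Register and memory trace:
  MOV R3, 44  → R3 = 44
  STORE [500], R3  → mem[500] = 44
  MOV R3, 0  → R3 = 0
  LOAD R5, [500]  → R5 = mem[500] = 44
Final: R5 = 44

44


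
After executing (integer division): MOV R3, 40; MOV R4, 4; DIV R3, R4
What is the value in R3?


Register state trace:
  MOV R3, 40  → R3 = 40
  MOV R4, 4  → R4 = 4
  DIV R3, R4  → R3 = 40 // 4 = 10
Final: R3 = 10

10


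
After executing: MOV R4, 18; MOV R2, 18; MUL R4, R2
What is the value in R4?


Register state trace:
  MOV R4, 18  → R4 = 18
  MOV R2, 18  → R2 = 18
  MUL R4, R2  → R4 = 18 * 18 = 324
Final: R4 = 324

324


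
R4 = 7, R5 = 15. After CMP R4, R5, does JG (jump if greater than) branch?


Trace:
  R4 = 7, R5 = 15
  CMP R4, R5  → compares 7 vs 15
  JG checks: is 7 greater than 15?
  7 < 15, so condition is false
Branch taken: No

No


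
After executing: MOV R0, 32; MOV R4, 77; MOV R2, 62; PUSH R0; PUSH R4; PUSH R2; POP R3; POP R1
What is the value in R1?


Stack trace (top is rightmost):
  MOV R0, 32  → R0 = 32
  MOV R4, 77  → R4 = 77
  MOV R2, 62  → R2 = 62
  PUSH R0  → stack: [32]
  PUSH R4  → stack: [32, 77]
  PUSH R2  → stack: [32, 77, 62]
  POP R3  → R3 = 62, stack: [32, 77]
  POP R1  → R1 = 77, stack: [32]
Final: R1 = 77

77


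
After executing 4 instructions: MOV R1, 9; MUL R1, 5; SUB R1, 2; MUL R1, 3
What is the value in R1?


Register state trace:
  MOV R1, 9  → R1 = 9
  MUL R1, 5  → R1 = 9 * 5 = 45
  SUB R1, 2  → R1 = 45 - 2 = 43
  MUL R1, 3  → R1 = 43 * 3 = 129
Final: R1 = 129

129


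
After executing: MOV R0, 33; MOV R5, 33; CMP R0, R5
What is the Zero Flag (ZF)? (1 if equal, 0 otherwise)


Register state trace:
  MOV R0, 33  → R0 = 33
  MOV R5, 33  → R5 = 33
  CMP R0, R5  → computes 33 - 33 = 0
  Result is zero, so values are equal
ZF = 1

1


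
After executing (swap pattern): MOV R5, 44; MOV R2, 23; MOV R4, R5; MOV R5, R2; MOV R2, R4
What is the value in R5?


Register state trace (swap pattern):
  MOV R5, 44  → R5 = 44
  MOV R2, 23  → R2 = 23
  MOV R4, R5  → R4 = 44  (save R5)
  MOV R5, R2  → R5 = 23  (R5 gets R2's value)
  MOV R2, R4  → R2 = 44  (R2 gets saved value)
Final: R5 = 23

23


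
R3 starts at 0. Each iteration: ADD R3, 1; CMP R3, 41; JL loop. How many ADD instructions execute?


Loop trace (R3 starts at 0, target 41, step 1):
  ADD #1: R3 = 0 + 1 = 1  → 1 < 41, loop
  ADD #2: R3 = 1 + 1 = 2  → 2 < 41, loop
  ADD #3: R3 = 2 + 1 = 3  → 3 < 41, loop
  ADD #4: R3 = 3 + 1 = 4  → 4 < 41, loop
  ADD #5: R3 = 4 + 1 = 5  → 5 < 41, loop
  ADD #6: R3 = 5 + 1 = 6  → 6 < 41, loop
  ADD #7: R3 = 6 + 1 = 7  → 7 < 41, loop
  ADD #8: R3 = 7 + 1 = 8  → 8 < 41, loop
  ADD #9: R3 = 8 + 1 = 9  → 9 < 41, loop
  ADD #10: R3 = 9 + 1 = 10  → 10 < 41, loop
  ADD #11: R3 = 10 + 1 = 11  → 11 < 41, loop
  ADD #12: R3 = 11 + 1 = 12  → 12 < 41, loop
  ADD #13: R3 = 12 + 1 = 13  → 13 < 41, loop
  ADD #14: R3 = 13 + 1 = 14  → 14 < 41, loop
  ADD #15: R3 = 14 + 1 = 15  → 15 < 41, loop
  ADD #16: R3 = 15 + 1 = 16  → 16 < 41, loop
  ADD #17: R3 = 16 + 1 = 17  → 17 < 41, loop
  ADD #18: R3 = 17 + 1 = 18  → 18 < 41, loop
  ADD #19: R3 = 18 + 1 = 19  → 19 < 41, loop
  ADD #20: R3 = 19 + 1 = 20  → 20 < 41, loop
  ADD #21: R3 = 20 + 1 = 21  → 21 < 41, loop
  ADD #22: R3 = 21 + 1 = 22  → 22 < 41, loop
  ADD #23: R3 = 22 + 1 = 23  → 23 < 41, loop
  ADD #24: R3 = 23 + 1 = 24  → 24 < 41, loop
  ADD #25: R3 = 24 + 1 = 25  → 25 < 41, loop
  ADD #26: R3 = 25 + 1 = 26  → 26 < 41, loop
  ADD #27: R3 = 26 + 1 = 27  → 27 < 41, loop
  ADD #28: R3 = 27 + 1 = 28  → 28 < 41, loop
  ADD #29: R3 = 28 + 1 = 29  → 29 < 41, loop
  ADD #30: R3 = 29 + 1 = 30  → 30 < 41, loop
  ADD #31: R3 = 30 + 1 = 31  → 31 < 41, loop
  ADD #32: R3 = 31 + 1 = 32  → 32 < 41, loop
  ADD #33: R3 = 32 + 1 = 33  → 33 < 41, loop
  ADD #34: R3 = 33 + 1 = 34  → 34 < 41, loop
  ADD #35: R3 = 34 + 1 = 35  → 35 < 41, loop
  ADD #36: R3 = 35 + 1 = 36  → 36 < 41, loop
  ADD #37: R3 = 36 + 1 = 37  → 37 < 41, loop
  ADD #38: R3 = 37 + 1 = 38  → 38 < 41, loop
  ADD #39: R3 = 38 + 1 = 39  → 39 < 41, loop
  ADD #40: R3 = 39 + 1 = 40  → 40 < 41, loop
  ADD #41: R3 = 40 + 1 = 41  → 41 >= 41, exit
Total ADD instructions: 41

41


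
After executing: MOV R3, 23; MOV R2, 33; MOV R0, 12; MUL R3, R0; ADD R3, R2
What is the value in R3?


Register state trace:
  MOV R3, 23  → R3 = 23
  MOV R2, 33  → R2 = 33
  MOV R0, 12  → R0 = 12
  MUL R3, R0  → R3 = 23 * 12 = 276
  ADD R3, R2  → R3 = 276 + 33 = 309
Final: R3 = 309

309


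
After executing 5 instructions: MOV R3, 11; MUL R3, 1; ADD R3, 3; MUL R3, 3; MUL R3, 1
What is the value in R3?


Register state trace:
  MOV R3, 11  → R3 = 11
  MUL R3, 1  → R3 = 11 * 1 = 11
  ADD R3, 3  → R3 = 11 + 3 = 14
  MUL R3, 3  → R3 = 14 * 3 = 42
  MUL R3, 1  → R3 = 42 * 1 = 42
Final: R3 = 42

42


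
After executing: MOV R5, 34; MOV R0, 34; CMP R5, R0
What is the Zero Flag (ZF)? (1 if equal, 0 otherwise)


Register state trace:
  MOV R5, 34  → R5 = 34
  MOV R0, 34  → R0 = 34
  CMP R5, R0  → computes 34 - 34 = 0
  Result is zero, so values are equal
ZF = 1

1


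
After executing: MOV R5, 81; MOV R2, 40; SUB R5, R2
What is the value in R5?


Register state trace:
  MOV R5, 81  → R5 = 81
  MOV R2, 40  → R2 = 40
  SUB R5, R2  → R5 = 81 - 40 = 41
Final: R5 = 41

41


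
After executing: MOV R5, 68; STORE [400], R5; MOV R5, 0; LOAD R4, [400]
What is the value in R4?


Register and memory trace:
  MOV R5, 68  → R5 = 68
  STORE [400], R5  → mem[400] = 68
  MOV R5, 0  → R5 = 0
  LOAD R4, [400]  → R4 = mem[400] = 68
Final: R4 = 68

68


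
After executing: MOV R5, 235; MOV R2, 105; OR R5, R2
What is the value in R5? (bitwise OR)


Register state trace:
  MOV R5, 235  → R5 = 235 (0b11101011)
  MOV R2, 105  → R2 = 105 (0b01101001)
  OR R5, R2   → R5 = 235 OR 105 = 235 (0b11101011)
Final: R5 = 235

235


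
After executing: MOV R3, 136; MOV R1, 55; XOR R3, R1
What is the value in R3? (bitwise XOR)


Register state trace:
  MOV R3, 136  → R3 = 136 (0b10001000)
  MOV R1, 55  → R1 = 55 (0b00110111)
  XOR R3, R1  → R3 = 136 XOR 55 = 191 (0b10111111)
Final: R3 = 191

191


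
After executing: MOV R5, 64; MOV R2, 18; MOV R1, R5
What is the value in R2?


Register state trace:
  MOV R5, 64  → R5 = 64
  MOV R2, 18  → R2 = 18
  MOV R1, R5  → R1 = 64
Final: R2 = 18

18


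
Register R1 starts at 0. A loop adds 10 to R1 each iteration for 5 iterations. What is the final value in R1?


Starting value: R1 = 0
  Iter 1: R1 = 0 + 10 = 10
  Iter 2: R1 = 10 + 10 = 20
  Iter 3: R1 = 20 + 10 = 30
  Iter 4: R1 = 30 + 10 = 40
  Iter 5: R1 = 40 + 10 = 50
Final: R1 = 50

50


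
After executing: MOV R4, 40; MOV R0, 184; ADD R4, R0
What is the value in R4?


Register state trace:
  MOV R4, 40  → R4 = 40
  MOV R0, 184  → R0 = 184
  ADD R4, R0  → R4 = 40 + 184 = 224
Final: R4 = 224

224


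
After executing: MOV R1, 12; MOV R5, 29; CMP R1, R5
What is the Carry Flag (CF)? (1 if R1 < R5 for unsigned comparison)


Register state trace:
  MOV R1, 12  → R1 = 12
  MOV R5, 29  → R5 = 29
  CMP R1, R5  → unsigned 12 - 29: borrow occurs
  12 < 29, so CF = 1
CF = 1

1


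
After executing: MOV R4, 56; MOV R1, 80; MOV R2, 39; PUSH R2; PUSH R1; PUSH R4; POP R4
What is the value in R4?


Stack trace (top is rightmost):
  MOV R4, 56  → R4 = 56
  MOV R1, 80  → R1 = 80
  MOV R2, 39  → R2 = 39
  PUSH R2  → stack: [39]
  PUSH R1  → stack: [39, 80]
  PUSH R4  → stack: [39, 80, 56]
  POP R4  → R4 = 56, stack: [39, 80]
Final: R4 = 56

56


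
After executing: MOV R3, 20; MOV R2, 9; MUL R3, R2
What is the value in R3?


Register state trace:
  MOV R3, 20  → R3 = 20
  MOV R2, 9  → R2 = 9
  MUL R3, R2  → R3 = 20 * 9 = 180
Final: R3 = 180

180


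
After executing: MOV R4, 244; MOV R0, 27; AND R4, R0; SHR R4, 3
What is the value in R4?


Register state trace:
  MOV R4, 244  → R4 = 244 (0b11110100)
  MOV R0, 27  → R0 = 27 (0b00011011)
  AND R4, R0  → R4 = 244 AND 27 = 16 (0b00010000)
  SHR R4, 3  → R4 = 16 >> 3 = 2
Final: R4 = 2

2


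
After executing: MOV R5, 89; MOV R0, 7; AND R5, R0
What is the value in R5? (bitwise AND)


Register state trace:
  MOV R5, 89  → R5 = 89 (0b01011001)
  MOV R0, 7  → R0 = 7 (0b00000111)
  AND R5, R0  → R5 = 89 AND 7 = 1 (0b00000001)
Final: R5 = 1

1


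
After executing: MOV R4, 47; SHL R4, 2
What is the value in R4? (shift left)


Register state trace:
  MOV R4, 47  → R4 = 47
  SHL R4, 2  → R4 = 47 << 2 = 47 * 2^2 = 188
Final: R4 = 188

188


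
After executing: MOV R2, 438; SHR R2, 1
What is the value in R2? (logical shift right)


Register state trace:
  MOV R2, 438  → R2 = 438
  SHR R2, 1  → R2 = 438 >> 1 = 438 // 2^1 = 219
Final: R2 = 219

219


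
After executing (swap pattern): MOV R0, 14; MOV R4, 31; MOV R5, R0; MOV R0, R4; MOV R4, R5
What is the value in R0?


Register state trace (swap pattern):
  MOV R0, 14  → R0 = 14
  MOV R4, 31  → R4 = 31
  MOV R5, R0  → R5 = 14  (save R0)
  MOV R0, R4  → R0 = 31  (R0 gets R4's value)
  MOV R4, R5  → R4 = 14  (R4 gets saved value)
Final: R0 = 31

31


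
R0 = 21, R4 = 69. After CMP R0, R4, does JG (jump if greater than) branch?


Trace:
  R0 = 21, R4 = 69
  CMP R0, R4  → compares 21 vs 69
  JG checks: is 21 greater than 69?
  21 < 69, so condition is false
Branch taken: No

No


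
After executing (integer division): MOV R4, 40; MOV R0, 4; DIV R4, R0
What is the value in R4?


Register state trace:
  MOV R4, 40  → R4 = 40
  MOV R0, 4  → R0 = 4
  DIV R4, R0  → R4 = 40 // 4 = 10
Final: R4 = 10

10


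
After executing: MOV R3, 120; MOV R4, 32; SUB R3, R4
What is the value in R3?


Register state trace:
  MOV R3, 120  → R3 = 120
  MOV R4, 32  → R4 = 32
  SUB R3, R4  → R3 = 120 - 32 = 88
Final: R3 = 88

88


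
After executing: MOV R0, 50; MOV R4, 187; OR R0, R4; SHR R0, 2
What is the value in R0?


Register state trace:
  MOV R0, 50  → R0 = 50 (0b00110010)
  MOV R4, 187  → R4 = 187 (0b10111011)
  OR R0, R4  → R0 = 50 OR 187 = 187 (0b10111011)
  SHR R0, 2  → R0 = 187 >> 2 = 46
Final: R0 = 46

46


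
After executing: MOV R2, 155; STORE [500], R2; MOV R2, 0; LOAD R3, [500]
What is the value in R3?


Register and memory trace:
  MOV R2, 155  → R2 = 155
  STORE [500], R2  → mem[500] = 155
  MOV R2, 0  → R2 = 0
  LOAD R3, [500]  → R3 = mem[500] = 155
Final: R3 = 155

155


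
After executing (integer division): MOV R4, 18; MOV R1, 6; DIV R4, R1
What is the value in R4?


Register state trace:
  MOV R4, 18  → R4 = 18
  MOV R1, 6  → R1 = 6
  DIV R4, R1  → R4 = 18 // 6 = 3
Final: R4 = 3

3


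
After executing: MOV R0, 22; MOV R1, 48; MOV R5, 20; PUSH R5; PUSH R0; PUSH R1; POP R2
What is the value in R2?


Stack trace (top is rightmost):
  MOV R0, 22  → R0 = 22
  MOV R1, 48  → R1 = 48
  MOV R5, 20  → R5 = 20
  PUSH R5  → stack: [20]
  PUSH R0  → stack: [20, 22]
  PUSH R1  → stack: [20, 22, 48]
  POP R2  → R2 = 48, stack: [20, 22]
Final: R2 = 48

48


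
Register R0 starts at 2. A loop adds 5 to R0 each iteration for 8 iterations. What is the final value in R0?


Starting value: R0 = 2
  Iter 1: R0 = 2 + 5 = 7
  Iter 2: R0 = 7 + 5 = 12
  Iter 3: R0 = 12 + 5 = 17
  Iter 4: R0 = 17 + 5 = 22
  Iter 5: R0 = 22 + 5 = 27
  Iter 6: R0 = 27 + 5 = 32
  Iter 7: R0 = 32 + 5 = 37
  Iter 8: R0 = 37 + 5 = 42
Final: R0 = 42

42


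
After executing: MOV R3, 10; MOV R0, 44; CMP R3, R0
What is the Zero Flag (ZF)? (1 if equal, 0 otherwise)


Register state trace:
  MOV R3, 10  → R3 = 10
  MOV R0, 44  → R0 = 44
  CMP R3, R0  → computes 10 - 44 = -34
  Result is nonzero, so values are not equal
ZF = 0

0


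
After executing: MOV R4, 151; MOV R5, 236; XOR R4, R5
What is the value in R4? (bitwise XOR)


Register state trace:
  MOV R4, 151  → R4 = 151 (0b10010111)
  MOV R5, 236  → R5 = 236 (0b11101100)
  XOR R4, R5  → R4 = 151 XOR 236 = 123 (0b01111011)
Final: R4 = 123

123


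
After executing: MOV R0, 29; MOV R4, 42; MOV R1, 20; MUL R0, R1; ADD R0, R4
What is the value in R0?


Register state trace:
  MOV R0, 29  → R0 = 29
  MOV R4, 42  → R4 = 42
  MOV R1, 20  → R1 = 20
  MUL R0, R1  → R0 = 29 * 20 = 580
  ADD R0, R4  → R0 = 580 + 42 = 622
Final: R0 = 622

622


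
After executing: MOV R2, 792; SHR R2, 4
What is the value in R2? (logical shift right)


Register state trace:
  MOV R2, 792  → R2 = 792
  SHR R2, 4  → R2 = 792 >> 4 = 792 // 2^4 = 49
Final: R2 = 49

49


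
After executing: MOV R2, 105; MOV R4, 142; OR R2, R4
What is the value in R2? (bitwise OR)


Register state trace:
  MOV R2, 105  → R2 = 105 (0b01101001)
  MOV R4, 142  → R4 = 142 (0b10001110)
  OR R2, R4   → R2 = 105 OR 142 = 239 (0b11101111)
Final: R2 = 239

239


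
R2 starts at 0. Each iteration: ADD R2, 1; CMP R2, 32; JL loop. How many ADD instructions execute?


Loop trace (R2 starts at 0, target 32, step 1):
  ADD #1: R2 = 0 + 1 = 1  → 1 < 32, loop
  ADD #2: R2 = 1 + 1 = 2  → 2 < 32, loop
  ADD #3: R2 = 2 + 1 = 3  → 3 < 32, loop
  ADD #4: R2 = 3 + 1 = 4  → 4 < 32, loop
  ADD #5: R2 = 4 + 1 = 5  → 5 < 32, loop
  ADD #6: R2 = 5 + 1 = 6  → 6 < 32, loop
  ADD #7: R2 = 6 + 1 = 7  → 7 < 32, loop
  ADD #8: R2 = 7 + 1 = 8  → 8 < 32, loop
  ADD #9: R2 = 8 + 1 = 9  → 9 < 32, loop
  ADD #10: R2 = 9 + 1 = 10  → 10 < 32, loop
  ADD #11: R2 = 10 + 1 = 11  → 11 < 32, loop
  ADD #12: R2 = 11 + 1 = 12  → 12 < 32, loop
  ADD #13: R2 = 12 + 1 = 13  → 13 < 32, loop
  ADD #14: R2 = 13 + 1 = 14  → 14 < 32, loop
  ADD #15: R2 = 14 + 1 = 15  → 15 < 32, loop
  ADD #16: R2 = 15 + 1 = 16  → 16 < 32, loop
  ADD #17: R2 = 16 + 1 = 17  → 17 < 32, loop
  ADD #18: R2 = 17 + 1 = 18  → 18 < 32, loop
  ADD #19: R2 = 18 + 1 = 19  → 19 < 32, loop
  ADD #20: R2 = 19 + 1 = 20  → 20 < 32, loop
  ADD #21: R2 = 20 + 1 = 21  → 21 < 32, loop
  ADD #22: R2 = 21 + 1 = 22  → 22 < 32, loop
  ADD #23: R2 = 22 + 1 = 23  → 23 < 32, loop
  ADD #24: R2 = 23 + 1 = 24  → 24 < 32, loop
  ADD #25: R2 = 24 + 1 = 25  → 25 < 32, loop
  ADD #26: R2 = 25 + 1 = 26  → 26 < 32, loop
  ADD #27: R2 = 26 + 1 = 27  → 27 < 32, loop
  ADD #28: R2 = 27 + 1 = 28  → 28 < 32, loop
  ADD #29: R2 = 28 + 1 = 29  → 29 < 32, loop
  ADD #30: R2 = 29 + 1 = 30  → 30 < 32, loop
  ADD #31: R2 = 30 + 1 = 31  → 31 < 32, loop
  ADD #32: R2 = 31 + 1 = 32  → 32 >= 32, exit
Total ADD instructions: 32

32
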